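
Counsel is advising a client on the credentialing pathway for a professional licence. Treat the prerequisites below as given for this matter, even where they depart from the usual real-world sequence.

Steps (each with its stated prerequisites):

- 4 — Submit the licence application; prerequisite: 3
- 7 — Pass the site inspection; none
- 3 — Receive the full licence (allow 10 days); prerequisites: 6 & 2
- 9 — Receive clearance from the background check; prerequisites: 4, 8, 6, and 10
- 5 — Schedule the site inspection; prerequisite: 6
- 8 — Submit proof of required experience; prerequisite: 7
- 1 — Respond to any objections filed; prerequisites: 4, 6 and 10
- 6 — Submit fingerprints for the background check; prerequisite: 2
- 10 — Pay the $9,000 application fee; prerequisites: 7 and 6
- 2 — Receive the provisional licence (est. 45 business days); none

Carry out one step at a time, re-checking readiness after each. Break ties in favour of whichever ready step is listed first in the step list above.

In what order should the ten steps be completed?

7 → 8 → 2 → 6 → 3 → 4 → 5 → 10 → 9 → 1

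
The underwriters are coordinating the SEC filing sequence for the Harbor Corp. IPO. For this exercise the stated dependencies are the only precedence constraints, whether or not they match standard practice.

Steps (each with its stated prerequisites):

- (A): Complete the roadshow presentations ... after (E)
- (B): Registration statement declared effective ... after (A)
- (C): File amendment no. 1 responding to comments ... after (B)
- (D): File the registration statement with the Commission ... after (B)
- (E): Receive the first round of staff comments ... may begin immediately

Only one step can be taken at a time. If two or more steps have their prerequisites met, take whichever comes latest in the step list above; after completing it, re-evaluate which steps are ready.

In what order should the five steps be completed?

(E) (A) (B) (D) (C)

(E) has no prerequisites → (E) first.
(A) needed (E), now all done → (A).
Next only (B) has its prerequisites met → (B).
(D) and (C) are both available; (D) is listed later → (D).
(C) needed (B), now all done → (C).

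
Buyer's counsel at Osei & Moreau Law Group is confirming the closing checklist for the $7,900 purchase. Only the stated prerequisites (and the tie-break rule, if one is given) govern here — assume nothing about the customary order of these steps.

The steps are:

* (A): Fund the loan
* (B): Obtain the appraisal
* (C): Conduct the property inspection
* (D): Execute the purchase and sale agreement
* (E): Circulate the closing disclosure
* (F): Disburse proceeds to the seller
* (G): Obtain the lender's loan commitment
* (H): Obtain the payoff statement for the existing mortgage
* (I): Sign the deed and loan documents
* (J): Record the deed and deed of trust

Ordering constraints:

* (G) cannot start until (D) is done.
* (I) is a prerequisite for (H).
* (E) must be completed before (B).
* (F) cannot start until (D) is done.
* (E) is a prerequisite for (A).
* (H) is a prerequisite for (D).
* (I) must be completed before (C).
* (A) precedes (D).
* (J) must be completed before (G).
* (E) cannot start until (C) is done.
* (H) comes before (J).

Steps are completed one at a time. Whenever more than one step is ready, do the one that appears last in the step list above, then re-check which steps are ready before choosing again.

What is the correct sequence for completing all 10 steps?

Only (I) has no prerequisites, so it is first.
Now (H) and (C) have their prerequisites met. (H) is listed later, so (H) next.
(J) now also ready, so the ready set is {(J), (C)}; (J) is listed later → (J).
(C) is the only step now ready → (C).
Next only (E) has its prerequisites met → (E).
Ready: (B) and (A). (B) is listed later → (B).
(A) is the only step now ready → (A).
That leaves (D) as the only ready step → (D).
Ready: (G) and (F). (G) is listed later → (G).
That leaves (F) as the only ready step → (F).

(I) → (H) → (J) → (C) → (E) → (B) → (A) → (D) → (G) → (F)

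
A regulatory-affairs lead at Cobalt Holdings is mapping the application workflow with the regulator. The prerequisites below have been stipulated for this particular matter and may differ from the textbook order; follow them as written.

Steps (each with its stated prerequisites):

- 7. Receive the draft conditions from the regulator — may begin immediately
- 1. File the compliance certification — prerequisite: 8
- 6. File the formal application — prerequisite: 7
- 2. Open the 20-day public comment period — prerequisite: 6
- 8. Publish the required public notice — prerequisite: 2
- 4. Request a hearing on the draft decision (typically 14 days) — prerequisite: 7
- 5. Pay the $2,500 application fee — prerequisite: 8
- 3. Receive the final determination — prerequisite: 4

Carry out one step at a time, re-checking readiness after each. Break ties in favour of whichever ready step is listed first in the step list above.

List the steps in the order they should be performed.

Only 7 has no prerequisites, so it is first.
6 and 4 are both available; 6 is listed earlier → 6.
2 now also ready, so the ready set is {2, 4}; 2 is listed earlier → 2.
8 and 4 are both available; 8 is listed earlier → 8.
Now 1, 4 and 5 have their prerequisites met. 1 is listed earlier, so 1 next.
Now 4 and 5 have their prerequisites met. 4 is listed earlier, so 4 next.
Now 5 and 3 have their prerequisites met. 5 is listed earlier, so 5 next.
3 needed 4, now all done → 3.

7, 6, 2, 8, 1, 4, 5, 3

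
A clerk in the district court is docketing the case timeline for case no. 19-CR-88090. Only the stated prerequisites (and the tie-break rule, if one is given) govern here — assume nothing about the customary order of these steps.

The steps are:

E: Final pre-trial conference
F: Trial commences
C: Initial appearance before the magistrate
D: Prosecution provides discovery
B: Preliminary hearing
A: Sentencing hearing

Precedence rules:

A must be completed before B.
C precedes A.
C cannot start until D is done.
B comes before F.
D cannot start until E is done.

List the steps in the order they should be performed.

E D C A B F

E is the only step with nothing outstanding, so it goes first.
D needed E, now all done → D.
C is the only step now ready → C.
A needed C, now all done → A.
B needed A, now all done → B.
F needed B, now all done → F.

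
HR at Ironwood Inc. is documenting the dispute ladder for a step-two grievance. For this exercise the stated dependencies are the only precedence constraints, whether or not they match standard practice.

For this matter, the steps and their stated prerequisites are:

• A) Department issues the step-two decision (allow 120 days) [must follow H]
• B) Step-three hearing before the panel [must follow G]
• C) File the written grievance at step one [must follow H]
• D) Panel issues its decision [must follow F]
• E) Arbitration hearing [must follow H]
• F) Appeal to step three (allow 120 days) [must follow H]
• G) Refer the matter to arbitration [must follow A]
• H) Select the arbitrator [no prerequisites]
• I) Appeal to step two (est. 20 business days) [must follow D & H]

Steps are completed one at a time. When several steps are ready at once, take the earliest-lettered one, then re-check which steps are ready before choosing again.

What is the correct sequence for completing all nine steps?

H → A → C → E → F → D → G → B → I

H is the only step with nothing outstanding, so it goes first.
Now A, C, E and F have their prerequisites met. A has the earlier label, so A next.
C, E, F and G are all available; C has the earlier label → C.
E, F and G are all available; E has the earlier label → E.
F and G are both available; F has the earlier label → F.
D and G are both available; D has the earlier label → D.
I now also ready, so the ready set is {G, I}; G has the earlier label → G.
B and I are both available; B has the earlier label → B.
I is the only step now ready → I.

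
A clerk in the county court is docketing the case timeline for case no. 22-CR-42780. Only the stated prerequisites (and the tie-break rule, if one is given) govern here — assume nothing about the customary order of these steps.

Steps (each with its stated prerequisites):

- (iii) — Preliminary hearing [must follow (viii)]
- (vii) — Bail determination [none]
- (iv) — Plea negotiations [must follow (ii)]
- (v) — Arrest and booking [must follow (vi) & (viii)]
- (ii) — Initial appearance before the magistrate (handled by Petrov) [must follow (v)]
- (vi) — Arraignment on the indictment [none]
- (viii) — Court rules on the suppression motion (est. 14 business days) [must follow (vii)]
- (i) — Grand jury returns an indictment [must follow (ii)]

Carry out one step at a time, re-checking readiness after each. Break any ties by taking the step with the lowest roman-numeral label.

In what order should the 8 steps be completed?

Nothing is required for (vi) and (vii). (vi) has the earlier label → (vi) first.
(vii) is the only step now ready → (vii).
That leaves (viii) as the only ready step → (viii).
Now (iii) and (v) have their prerequisites met. (iii) has the earlier label, so (iii) next.
(v) needed (vi) and (viii), now all done → (v).
(ii) is the only step now ready → (ii).
(i) and (iv) are both available; (i) has the earlier label → (i).
That leaves (iv) as the only ready step → (iv).

(vi) → (vii) → (viii) → (iii) → (v) → (ii) → (i) → (iv)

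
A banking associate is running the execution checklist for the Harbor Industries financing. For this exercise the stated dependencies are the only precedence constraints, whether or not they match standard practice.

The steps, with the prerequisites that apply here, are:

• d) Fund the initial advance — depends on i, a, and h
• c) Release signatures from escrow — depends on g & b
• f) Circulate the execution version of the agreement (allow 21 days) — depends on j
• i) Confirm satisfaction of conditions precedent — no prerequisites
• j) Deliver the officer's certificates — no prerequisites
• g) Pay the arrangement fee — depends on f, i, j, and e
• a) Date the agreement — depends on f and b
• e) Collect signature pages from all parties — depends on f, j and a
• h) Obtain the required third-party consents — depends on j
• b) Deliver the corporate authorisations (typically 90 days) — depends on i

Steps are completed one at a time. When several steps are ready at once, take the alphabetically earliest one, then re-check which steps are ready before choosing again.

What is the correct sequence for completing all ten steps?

Nothing is required for i and j. i has the earlier label → i first.
Ready: b and j. b has the earlier label → b.
Next only j has its prerequisites met → j.
Ready: f and h. f has the earlier label → f.
Ready: a and h. a has the earlier label → a.
Now e and h have their prerequisites met. e has the earlier label, so e next.
g and h are both available; g has the earlier label → g.
c now also ready, so the ready set is {c, h}; c has the earlier label → c.
Next only h has its prerequisites met → h.
d is the only step now ready → d.

i, b, j, f, a, e, g, c, h, d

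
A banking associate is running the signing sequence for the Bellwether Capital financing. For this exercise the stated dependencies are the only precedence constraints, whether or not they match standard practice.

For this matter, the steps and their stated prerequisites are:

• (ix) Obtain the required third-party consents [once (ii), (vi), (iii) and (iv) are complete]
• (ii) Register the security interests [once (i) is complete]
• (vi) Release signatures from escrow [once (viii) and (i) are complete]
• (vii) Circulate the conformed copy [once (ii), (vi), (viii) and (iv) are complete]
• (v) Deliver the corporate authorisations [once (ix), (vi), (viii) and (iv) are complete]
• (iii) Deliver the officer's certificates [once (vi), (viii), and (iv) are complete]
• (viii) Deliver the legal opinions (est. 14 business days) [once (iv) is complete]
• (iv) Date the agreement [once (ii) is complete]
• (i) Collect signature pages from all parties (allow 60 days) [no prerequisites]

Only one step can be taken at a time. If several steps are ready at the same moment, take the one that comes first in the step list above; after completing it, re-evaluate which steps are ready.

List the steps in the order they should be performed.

(i), (ii), (iv), (viii), (vi), (vii), (iii), (ix), (v)

Only (i) has no prerequisites, so it is first.
(ii) is the only step now ready → (ii).
(iv) needed (ii), now all done → (iv).
Next only (viii) has its prerequisites met → (viii).
Next only (vi) has its prerequisites met → (vi).
(vii) and (iii) are both available; (vii) is listed earlier → (vii).
(iii) needed (vi), (viii) and (iv), now all done → (iii).
(ix) needed (ii), (vi), (iii) and (iv), now all done → (ix).
That leaves (v) as the only ready step → (v).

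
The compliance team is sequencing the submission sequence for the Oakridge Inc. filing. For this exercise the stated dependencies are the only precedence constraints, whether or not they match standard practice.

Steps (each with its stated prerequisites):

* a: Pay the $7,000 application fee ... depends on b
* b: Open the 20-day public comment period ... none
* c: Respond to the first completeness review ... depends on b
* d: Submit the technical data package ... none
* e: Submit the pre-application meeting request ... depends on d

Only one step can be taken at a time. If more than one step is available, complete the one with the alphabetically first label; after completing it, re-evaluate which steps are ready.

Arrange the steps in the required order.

b, a, c, d, e

Nothing is required for b and d. b has the earlier label → b first.
a, c and d are all available; a has the earlier label → a.
c and d are both available; c has the earlier label → c.
Next only d has its prerequisites met → d.
e is the only step now ready → e.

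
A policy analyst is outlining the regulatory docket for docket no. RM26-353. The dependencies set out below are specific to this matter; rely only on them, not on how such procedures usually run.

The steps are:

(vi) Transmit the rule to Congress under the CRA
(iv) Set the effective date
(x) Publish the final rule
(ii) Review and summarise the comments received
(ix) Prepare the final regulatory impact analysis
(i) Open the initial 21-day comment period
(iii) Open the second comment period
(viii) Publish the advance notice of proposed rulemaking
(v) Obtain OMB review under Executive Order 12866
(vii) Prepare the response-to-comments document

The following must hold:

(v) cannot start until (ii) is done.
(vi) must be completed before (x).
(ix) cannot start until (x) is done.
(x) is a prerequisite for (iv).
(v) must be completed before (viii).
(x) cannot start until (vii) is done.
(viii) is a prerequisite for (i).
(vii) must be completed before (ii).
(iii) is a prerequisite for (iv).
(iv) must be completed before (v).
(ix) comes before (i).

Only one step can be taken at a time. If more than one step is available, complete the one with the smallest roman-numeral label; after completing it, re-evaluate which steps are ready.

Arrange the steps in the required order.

Nothing is required for (iii), (vi) and (vii). (iii) has the earlier label → (iii) first.
Ready: (vi) and (vii). (vi) has the earlier label → (vi).
That leaves (vii) as the only ready step → (vii).
Now (ii) and (x) have their prerequisites met. (ii) has the earlier label, so (ii) next.
(x) needed (vi) and (vii), now all done → (x).
(iv) and (ix) are both available; (iv) has the earlier label → (iv).
Now (v) and (ix) have their prerequisites met. (v) has the earlier label, so (v) next.
(viii) now also ready, so the ready set is {(viii), (ix)}; (viii) has the earlier label → (viii).
(ix) is the only step now ready → (ix).
(i) needed (viii) and (ix), now all done → (i).

(iii), (vi), (vii), (ii), (x), (iv), (v), (viii), (ix), (i)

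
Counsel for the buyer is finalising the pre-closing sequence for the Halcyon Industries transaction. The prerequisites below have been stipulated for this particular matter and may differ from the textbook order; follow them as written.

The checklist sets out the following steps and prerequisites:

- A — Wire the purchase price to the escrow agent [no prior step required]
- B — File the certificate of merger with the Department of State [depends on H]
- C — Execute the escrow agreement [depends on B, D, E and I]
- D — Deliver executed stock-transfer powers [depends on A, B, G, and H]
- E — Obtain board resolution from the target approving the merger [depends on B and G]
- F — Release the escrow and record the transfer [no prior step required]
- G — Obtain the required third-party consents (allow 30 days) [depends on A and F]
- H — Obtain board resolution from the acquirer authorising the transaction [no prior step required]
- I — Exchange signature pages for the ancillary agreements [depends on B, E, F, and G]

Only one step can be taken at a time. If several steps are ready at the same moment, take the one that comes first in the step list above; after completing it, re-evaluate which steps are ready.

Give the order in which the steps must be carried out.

A, F, G, H, B, D, E, I, C

Nothing is required for A, F and H. A is listed earlier → A first.
Ready: F and H. F is listed earlier → F.
Now G and H have their prerequisites met. G is listed earlier, so G next.
That leaves H as the only ready step → H.
B needed H, now all done → B.
D and E are both available; D is listed earlier → D.
E needed B and G, now all done → E.
That leaves I as the only ready step → I.
C needed B, D, E and I, now all done → C.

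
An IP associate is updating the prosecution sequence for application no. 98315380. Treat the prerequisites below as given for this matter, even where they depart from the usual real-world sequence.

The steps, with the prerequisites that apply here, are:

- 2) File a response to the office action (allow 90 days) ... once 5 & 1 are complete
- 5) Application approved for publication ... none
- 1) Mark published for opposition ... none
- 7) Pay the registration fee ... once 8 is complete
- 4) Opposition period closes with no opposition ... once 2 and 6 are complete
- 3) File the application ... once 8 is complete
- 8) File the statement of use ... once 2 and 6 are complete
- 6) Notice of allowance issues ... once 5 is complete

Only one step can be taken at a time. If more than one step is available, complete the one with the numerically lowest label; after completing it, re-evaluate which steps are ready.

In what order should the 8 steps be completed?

1, 5, 2, 6, 4, 8, 3, 7

Nothing is required for 1 and 5. 1 has the earlier label → 1 first.
That leaves 5 as the only ready step → 5.
2 and 6 are both available; 2 has the earlier label → 2.
Next only 6 has its prerequisites met → 6.
Ready: 4 and 8. 4 has the earlier label → 4.
8 needed 2 and 6, now all done → 8.
Now 3 and 7 have their prerequisites met. 3 has the earlier label, so 3 next.
Next only 7 has its prerequisites met → 7.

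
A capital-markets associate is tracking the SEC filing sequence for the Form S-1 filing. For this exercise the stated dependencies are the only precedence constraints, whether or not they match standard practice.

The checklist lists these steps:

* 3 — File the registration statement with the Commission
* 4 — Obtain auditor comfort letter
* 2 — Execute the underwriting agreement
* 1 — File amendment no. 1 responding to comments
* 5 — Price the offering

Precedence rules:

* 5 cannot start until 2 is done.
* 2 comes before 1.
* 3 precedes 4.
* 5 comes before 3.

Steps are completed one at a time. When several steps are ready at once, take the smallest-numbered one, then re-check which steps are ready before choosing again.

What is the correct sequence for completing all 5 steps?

2 1 5 3 4

Only 2 has no prerequisites, so it is first.
Now 1 and 5 have their prerequisites met. 1 has the earlier label, so 1 next.
5 needed 2, now all done → 5.
3 is the only step now ready → 3.
4 needed 3, now all done → 4.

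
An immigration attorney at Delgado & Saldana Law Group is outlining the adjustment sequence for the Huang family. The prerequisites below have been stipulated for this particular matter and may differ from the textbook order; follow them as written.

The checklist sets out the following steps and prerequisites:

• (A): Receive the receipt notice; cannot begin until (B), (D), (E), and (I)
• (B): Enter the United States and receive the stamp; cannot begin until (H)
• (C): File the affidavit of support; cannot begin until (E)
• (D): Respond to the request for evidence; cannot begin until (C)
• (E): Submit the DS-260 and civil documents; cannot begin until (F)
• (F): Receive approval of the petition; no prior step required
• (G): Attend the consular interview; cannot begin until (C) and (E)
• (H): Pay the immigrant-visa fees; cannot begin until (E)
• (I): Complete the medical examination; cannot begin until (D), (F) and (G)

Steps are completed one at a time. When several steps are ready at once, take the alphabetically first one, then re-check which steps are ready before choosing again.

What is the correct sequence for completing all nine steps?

(F) → (E) → (C) → (D) → (G) → (H) → (B) → (I) → (A)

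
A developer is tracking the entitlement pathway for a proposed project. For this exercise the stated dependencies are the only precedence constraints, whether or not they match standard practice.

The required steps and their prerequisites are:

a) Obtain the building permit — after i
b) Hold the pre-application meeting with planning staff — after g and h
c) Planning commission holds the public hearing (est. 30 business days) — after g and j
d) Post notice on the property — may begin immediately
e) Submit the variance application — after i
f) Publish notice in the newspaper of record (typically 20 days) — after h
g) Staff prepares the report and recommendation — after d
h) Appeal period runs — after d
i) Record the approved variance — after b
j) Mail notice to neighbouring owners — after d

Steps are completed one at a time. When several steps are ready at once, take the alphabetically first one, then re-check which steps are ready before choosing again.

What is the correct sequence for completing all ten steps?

d has no prerequisites → d first.
Ready: g, h and j. g has the earlier label → g.
Ready: h and j. h has the earlier label → h.
Now b, f and j have their prerequisites met. b has the earlier label, so b next.
i now also ready, so the ready set is {f, i, j}; f has the earlier label → f.
i and j are both available; i has the earlier label → i.
Ready: a, e and j. a has the earlier label → a.
Ready: e and j. e has the earlier label → e.
j needed d, now all done → j.
c is the only step now ready → c.

d, g, h, b, f, i, a, e, j, c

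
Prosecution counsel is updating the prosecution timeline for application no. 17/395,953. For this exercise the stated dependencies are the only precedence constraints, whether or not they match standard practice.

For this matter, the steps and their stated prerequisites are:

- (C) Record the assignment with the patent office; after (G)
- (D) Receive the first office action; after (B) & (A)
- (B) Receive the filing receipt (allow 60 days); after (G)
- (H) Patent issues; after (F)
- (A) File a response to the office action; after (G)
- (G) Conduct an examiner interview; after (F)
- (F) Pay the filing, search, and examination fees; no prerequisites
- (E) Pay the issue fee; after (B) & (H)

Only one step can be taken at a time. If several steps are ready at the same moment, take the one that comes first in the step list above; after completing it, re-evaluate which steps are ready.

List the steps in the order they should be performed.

(F), (H), (G), (C), (B), (A), (D), (E)

(F) has no prerequisites → (F) first.
Ready: (H) and (G). (H) is listed earlier → (H).
(G) is the only step now ready → (G).
(C), (B) and (A) are all available; (C) is listed earlier → (C).
Now (B) and (A) have their prerequisites met. (B) is listed earlier, so (B) next.
Ready: (A) and (E). (A) is listed earlier → (A).
Ready: (D) and (E). (D) is listed earlier → (D).
That leaves (E) as the only ready step → (E).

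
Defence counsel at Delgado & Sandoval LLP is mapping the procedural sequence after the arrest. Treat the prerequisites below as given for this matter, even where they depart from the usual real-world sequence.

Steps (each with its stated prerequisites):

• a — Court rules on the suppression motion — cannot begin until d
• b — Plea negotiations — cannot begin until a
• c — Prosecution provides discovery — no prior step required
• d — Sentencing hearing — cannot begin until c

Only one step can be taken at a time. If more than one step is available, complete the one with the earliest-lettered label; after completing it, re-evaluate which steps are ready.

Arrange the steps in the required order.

c is the only step with nothing outstanding, so it goes first.
That leaves d as the only ready step → d.
Next only a has its prerequisites met → a.
b is the only step now ready → b.

c → d → a → b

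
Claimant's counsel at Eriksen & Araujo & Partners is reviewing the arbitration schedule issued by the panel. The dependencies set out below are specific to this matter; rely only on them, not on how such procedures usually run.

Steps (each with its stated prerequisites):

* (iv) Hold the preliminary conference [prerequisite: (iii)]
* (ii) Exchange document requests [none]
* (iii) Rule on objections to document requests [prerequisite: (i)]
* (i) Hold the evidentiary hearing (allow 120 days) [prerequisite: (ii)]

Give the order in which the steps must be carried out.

(ii) (i) (iii) (iv)

Only (ii) has no prerequisites, so it is first.
That leaves (i) as the only ready step → (i).
(iii) is the only step now ready → (iii).
(iv) is the only step now ready → (iv).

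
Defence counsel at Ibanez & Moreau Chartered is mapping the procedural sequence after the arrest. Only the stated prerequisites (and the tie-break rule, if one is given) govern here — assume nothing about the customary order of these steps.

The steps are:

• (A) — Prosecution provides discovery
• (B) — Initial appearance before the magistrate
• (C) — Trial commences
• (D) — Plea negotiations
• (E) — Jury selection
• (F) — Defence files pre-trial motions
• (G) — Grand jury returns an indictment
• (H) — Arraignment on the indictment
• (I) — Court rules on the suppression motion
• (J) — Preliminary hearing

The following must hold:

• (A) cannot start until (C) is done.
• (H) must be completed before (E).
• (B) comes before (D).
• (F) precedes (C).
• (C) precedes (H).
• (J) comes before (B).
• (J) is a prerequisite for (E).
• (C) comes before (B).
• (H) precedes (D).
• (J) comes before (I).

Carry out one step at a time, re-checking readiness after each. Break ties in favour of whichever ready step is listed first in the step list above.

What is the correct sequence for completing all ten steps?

(F), (C), (A), (G), (H), (J), (B), (D), (E), (I)

Nothing is required for (F), (G) and (J). (F) is listed earlier → (F) first.
(C) now also ready, so the ready set is {(C), (G), (J)}; (C) is listed earlier → (C).
Now (A), (G), (H) and (J) have their prerequisites met. (A) is listed earlier, so (A) next.
Now (G), (H) and (J) have their prerequisites met. (G) is listed earlier, so (G) next.
Ready: (H) and (J). (H) is listed earlier → (H).
Next only (J) has its prerequisites met → (J).
Now (B), (E) and (I) have their prerequisites met. (B) is listed earlier, so (B) next.
(D) now also ready, so the ready set is {(D), (E), (I)}; (D) is listed earlier → (D).
Now (E) and (I) have their prerequisites met. (E) is listed earlier, so (E) next.
Next only (I) has its prerequisites met → (I).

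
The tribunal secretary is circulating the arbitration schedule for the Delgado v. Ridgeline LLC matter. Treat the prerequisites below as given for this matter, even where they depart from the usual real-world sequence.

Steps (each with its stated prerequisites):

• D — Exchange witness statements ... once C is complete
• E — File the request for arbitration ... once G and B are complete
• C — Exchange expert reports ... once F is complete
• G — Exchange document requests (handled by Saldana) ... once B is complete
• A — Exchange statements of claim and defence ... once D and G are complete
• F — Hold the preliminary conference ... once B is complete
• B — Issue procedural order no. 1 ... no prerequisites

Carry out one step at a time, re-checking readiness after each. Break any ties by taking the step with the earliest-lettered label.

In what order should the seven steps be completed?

B, F, C, D, G, A, E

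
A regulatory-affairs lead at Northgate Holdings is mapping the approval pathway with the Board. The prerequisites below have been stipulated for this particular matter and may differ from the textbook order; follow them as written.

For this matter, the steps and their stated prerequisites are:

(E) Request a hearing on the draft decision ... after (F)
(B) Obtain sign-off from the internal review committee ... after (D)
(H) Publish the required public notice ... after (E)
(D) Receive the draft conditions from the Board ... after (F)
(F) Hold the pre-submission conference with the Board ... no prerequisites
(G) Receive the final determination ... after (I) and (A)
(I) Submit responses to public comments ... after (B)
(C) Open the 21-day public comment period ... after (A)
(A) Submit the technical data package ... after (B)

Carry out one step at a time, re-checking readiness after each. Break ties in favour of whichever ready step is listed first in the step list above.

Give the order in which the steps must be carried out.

Only (F) has no prerequisites, so it is first.
(E) and (D) are both available; (E) is listed earlier → (E).
(H) now also ready, so the ready set is {(H), (D)}; (H) is listed earlier → (H).
(D) needed (F), now all done → (D).
(B) needed (D), now all done → (B).
Ready: (I) and (A). (I) is listed earlier → (I).
Next only (A) has its prerequisites met → (A).
(G) and (C) are both available; (G) is listed earlier → (G).
That leaves (C) as the only ready step → (C).

(F), (E), (H), (D), (B), (I), (A), (G), (C)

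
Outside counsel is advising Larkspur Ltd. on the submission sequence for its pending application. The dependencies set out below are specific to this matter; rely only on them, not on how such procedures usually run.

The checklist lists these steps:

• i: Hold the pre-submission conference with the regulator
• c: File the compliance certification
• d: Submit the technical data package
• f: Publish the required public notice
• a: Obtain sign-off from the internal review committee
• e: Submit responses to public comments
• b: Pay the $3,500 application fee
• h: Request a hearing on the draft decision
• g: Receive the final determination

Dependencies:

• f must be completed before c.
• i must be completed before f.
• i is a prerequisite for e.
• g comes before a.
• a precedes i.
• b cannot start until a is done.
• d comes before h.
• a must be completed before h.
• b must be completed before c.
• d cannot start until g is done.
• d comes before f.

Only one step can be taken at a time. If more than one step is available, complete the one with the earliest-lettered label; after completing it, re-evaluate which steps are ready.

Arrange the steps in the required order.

g a b d h i e f c

g has no prerequisites → g first.
Now a and d have their prerequisites met. a has the earlier label, so a next.
Ready: b, d and i. b has the earlier label → b.
Ready: d and i. d has the earlier label → d.
h now also ready, so the ready set is {h, i}; h has the earlier label → h.
i needed a, now all done → i.
Now e and f have their prerequisites met. e has the earlier label, so e next.
Next only f has its prerequisites met → f.
c needed b and f, now all done → c.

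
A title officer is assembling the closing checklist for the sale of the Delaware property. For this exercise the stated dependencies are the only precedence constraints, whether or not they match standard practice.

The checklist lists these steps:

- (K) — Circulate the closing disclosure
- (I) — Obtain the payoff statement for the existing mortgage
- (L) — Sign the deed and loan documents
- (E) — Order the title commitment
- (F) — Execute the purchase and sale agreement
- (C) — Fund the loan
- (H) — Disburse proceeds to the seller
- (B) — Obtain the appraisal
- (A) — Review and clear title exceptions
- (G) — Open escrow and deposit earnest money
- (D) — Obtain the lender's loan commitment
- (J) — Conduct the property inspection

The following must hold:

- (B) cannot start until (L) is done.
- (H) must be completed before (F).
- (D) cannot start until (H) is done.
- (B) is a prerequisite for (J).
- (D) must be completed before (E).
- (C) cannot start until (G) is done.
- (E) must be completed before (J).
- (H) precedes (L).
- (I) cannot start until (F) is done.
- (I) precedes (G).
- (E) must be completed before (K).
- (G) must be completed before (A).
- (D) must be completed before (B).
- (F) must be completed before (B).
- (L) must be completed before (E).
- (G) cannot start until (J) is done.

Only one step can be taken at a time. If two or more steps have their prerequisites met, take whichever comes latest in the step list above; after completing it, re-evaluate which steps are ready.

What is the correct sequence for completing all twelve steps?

(H), (D), (F), (L), (B), (E), (J), (I), (G), (A), (C), (K)

Only (H) has no prerequisites, so it is first.
Now (D), (F) and (L) have their prerequisites met. (D) is listed later, so (D) next.
Ready: (F) and (L). (F) is listed later → (F).
Now (L) and (I) have their prerequisites met. (L) is listed later, so (L) next.
(B) and (E) now also ready, so the ready set is {(B), (E), (I)}; (B) is listed later → (B).
(E) and (I) are both available; (E) is listed later → (E).
Ready: (J), (I) and (K). (J) is listed later → (J).
(I) and (K) are both available; (I) is listed later → (I).
(G) now also ready, so the ready set is {(G), (K)}; (G) is listed later → (G).
(A) and (C) now also ready, so the ready set is {(A), (C), (K)}; (A) is listed later → (A).
(C) and (K) are both available; (C) is listed later → (C).
Next only (K) has its prerequisites met → (K).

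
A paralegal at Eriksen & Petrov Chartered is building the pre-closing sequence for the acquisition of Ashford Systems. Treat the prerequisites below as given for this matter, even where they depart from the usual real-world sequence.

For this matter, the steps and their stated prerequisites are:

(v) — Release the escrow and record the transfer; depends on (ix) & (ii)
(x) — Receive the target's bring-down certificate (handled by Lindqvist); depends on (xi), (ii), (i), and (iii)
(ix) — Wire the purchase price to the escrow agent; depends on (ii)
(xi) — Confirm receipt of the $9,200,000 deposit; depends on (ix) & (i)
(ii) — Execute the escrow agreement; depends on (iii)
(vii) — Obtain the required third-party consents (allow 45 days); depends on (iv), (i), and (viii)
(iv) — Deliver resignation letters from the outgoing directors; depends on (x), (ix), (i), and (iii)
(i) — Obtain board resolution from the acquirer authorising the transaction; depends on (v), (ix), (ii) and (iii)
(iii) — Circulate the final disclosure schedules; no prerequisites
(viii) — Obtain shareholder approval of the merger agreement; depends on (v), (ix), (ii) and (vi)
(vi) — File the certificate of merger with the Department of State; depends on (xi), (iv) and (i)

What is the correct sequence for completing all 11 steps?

(iii) is the only step with nothing outstanding, so it goes first.
(ii) needed (iii), now all done → (ii).
(ix) needed (ii), now all done → (ix).
(v) needed (ix) and (ii), now all done → (v).
(i) needed (v), (ix), (ii) and (iii), now all done → (i).
(xi) needed (ix) and (i), now all done → (xi).
(x) is the only step now ready → (x).
(iv) needed (x), (ix), (i) and (iii), now all done → (iv).
That leaves (vi) as the only ready step → (vi).
That leaves (viii) as the only ready step → (viii).
(vii) needed (iv), (i) and (viii), now all done → (vii).

(iii), (ii), (ix), (v), (i), (xi), (x), (iv), (vi), (viii), (vii)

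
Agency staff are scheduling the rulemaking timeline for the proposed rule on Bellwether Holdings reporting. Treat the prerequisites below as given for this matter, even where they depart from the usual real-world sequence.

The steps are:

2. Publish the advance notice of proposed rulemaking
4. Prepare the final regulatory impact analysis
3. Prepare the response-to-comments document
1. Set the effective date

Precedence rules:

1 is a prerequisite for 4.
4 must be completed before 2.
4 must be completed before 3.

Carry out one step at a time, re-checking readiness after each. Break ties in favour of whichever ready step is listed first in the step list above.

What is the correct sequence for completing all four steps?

1 is the only step with nothing outstanding, so it goes first.
That leaves 4 as the only ready step → 4.
Now 2 and 3 have their prerequisites met. 2 is listed earlier, so 2 next.
3 is the only step now ready → 3.

1, 4, 2, 3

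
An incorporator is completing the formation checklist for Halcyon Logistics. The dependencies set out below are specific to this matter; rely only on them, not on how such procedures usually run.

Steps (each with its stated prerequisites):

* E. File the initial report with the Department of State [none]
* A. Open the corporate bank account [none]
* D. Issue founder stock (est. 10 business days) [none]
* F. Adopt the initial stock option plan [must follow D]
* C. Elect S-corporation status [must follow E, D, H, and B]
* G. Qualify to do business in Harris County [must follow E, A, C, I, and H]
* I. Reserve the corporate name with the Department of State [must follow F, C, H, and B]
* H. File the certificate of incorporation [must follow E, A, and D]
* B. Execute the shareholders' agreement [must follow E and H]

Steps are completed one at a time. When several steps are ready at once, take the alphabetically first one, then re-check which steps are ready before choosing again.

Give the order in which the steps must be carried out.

A → D → E → F → H → B → C → I → G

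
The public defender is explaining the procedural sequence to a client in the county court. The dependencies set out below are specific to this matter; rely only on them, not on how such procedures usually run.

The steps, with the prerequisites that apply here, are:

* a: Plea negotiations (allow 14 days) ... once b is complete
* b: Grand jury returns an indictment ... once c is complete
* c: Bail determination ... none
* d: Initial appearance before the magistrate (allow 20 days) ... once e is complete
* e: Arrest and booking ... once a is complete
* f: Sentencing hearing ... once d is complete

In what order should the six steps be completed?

c, b, a, e, d, f

c is the only step with nothing outstanding, so it goes first.
b needed c, now all done → b.
a is the only step now ready → a.
Next only e has its prerequisites met → e.
d needed e, now all done → d.
That leaves f as the only ready step → f.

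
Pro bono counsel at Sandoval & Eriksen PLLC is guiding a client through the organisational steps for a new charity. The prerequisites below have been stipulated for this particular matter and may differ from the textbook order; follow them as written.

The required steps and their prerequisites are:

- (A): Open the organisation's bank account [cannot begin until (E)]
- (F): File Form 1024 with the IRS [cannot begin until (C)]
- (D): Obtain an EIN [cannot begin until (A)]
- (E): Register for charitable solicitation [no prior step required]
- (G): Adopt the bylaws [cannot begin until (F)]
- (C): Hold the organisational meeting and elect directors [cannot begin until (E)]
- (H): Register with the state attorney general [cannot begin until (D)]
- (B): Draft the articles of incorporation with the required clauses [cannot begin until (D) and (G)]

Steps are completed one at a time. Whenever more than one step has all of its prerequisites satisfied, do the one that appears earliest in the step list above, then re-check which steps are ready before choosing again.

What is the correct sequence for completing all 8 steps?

(E) is the only step with nothing outstanding, so it goes first.
Now (A) and (C) have their prerequisites met. (A) is listed earlier, so (A) next.
(D) now also ready, so the ready set is {(D), (C)}; (D) is listed earlier → (D).
(C) and (H) are both available; (C) is listed earlier → (C).
(F) now also ready, so the ready set is {(F), (H)}; (F) is listed earlier → (F).
(G) now also ready, so the ready set is {(G), (H)}; (G) is listed earlier → (G).
(B) now also ready, so the ready set is {(H), (B)}; (H) is listed earlier → (H).
Next only (B) has its prerequisites met → (B).

(E), (A), (D), (C), (F), (G), (H), (B)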